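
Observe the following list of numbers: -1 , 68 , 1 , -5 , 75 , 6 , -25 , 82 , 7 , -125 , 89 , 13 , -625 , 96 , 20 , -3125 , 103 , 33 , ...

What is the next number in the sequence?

The terms cycle through 3 interleaved subsequences.
Track A: -1, -5, -25, -125, -625, -3125 — a geometric progression (common ratio 5).
Track B: 68, 75, 82, 89, 96, 103 — arithmetic with common difference +7.
Track C: 1, 6, 7, 13, 20, 33 — each term equals the sum of the previous two.
Position 19 → track A, term 7 = -15625.

-15625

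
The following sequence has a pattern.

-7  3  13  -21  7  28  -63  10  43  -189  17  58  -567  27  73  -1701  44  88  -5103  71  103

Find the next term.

Taking every 3rd term gives 3 separate tracks.
Subsequence A = -7, -21, -63, -189, -567, -1701, -5103: a geometric progression (common ratio 3).
Subsequence B = 3, 7, 10, 17, 27, 44, 71: a Fibonacci-like recurrence a_n = a_{n-1} + a_{n-2}.
Subsequence C = 13, 28, 43, 58, 73, 88, 103: linear: a_n = -2 + 15·n.
Position 22 → subsequence A, term 8 = -15309.

-15309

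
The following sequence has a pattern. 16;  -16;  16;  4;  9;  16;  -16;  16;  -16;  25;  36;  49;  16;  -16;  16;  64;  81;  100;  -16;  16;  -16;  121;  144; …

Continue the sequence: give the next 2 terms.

Reading positions in blocks of 6 reveals the pattern AAABBB — 2 tracks woven together.
Stream A: 16, -16, 16, -16, 16, -16, 16, -16, 16, -16, 16, -16 (the oscillation 16·(−1)^(n+1)).
Stream B: 4, 9, 16, 25, 36, 49, 64, 81, 100, 121, 144 (the squares 2², 3², 4², …).
The 24th slot belongs to stream B; its 12th term is 169.
Position 25 falls in stream A as its term 13, giving 16.

169, 16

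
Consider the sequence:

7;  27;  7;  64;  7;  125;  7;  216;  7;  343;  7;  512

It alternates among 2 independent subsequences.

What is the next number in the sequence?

The terms cycle through 2 interleaved subsequences.
Subsequence A: 7, 7, 7, 7, 7, 7. Always 7.
Subsequence B: 27, 64, 125, 216, 343, 512. The cubes 3³, 4³, 5³, ….
Position 13 → subsequence A, term 7 = 7.

7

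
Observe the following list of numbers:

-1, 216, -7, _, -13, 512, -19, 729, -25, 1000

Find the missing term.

343

The terms cycle through 2 interleaved subsequences.
Track A: -1, -7, -13, -19, -25. Subtracting 6 each time.
Track B: 216, ?, 512, 729, 1000. Consecutive cubes n³ from n = 6.
Track B's pattern makes the blank 343.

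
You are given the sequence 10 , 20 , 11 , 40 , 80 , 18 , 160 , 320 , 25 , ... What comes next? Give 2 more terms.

640, 1280

The slot pattern repeats as AAB (period 3), so there are 2 interleaved tracks.
Subsequence A: 10, 20, 40, 80, 160, 320 (multiplying by 2 each time).
Subsequence B: 11, 18, 25 (adding 7 each time).
Position 10 falls in subsequence A as its term 7, giving 640.
Term 11 comes from subsequence A (its 8th entry): 1280.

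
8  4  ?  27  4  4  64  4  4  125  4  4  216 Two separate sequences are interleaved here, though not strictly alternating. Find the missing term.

4

The slot pattern repeats as ABB (period 3), so there are 2 interleaved tracks.
Subsequence A is 8, 27, 64, 125, 216, which is perfect cubes starting at 2³.
Subsequence B is 4, ?, 4, 4, 4, 4, 4, 4, which is constant 4.
The gap is subsequence B's term 2; the rule gives 4.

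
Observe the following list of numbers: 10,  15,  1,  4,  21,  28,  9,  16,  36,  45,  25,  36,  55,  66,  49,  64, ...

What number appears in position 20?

The slot pattern repeats as AABB (period 4), so there are 2 interleaved tracks.
Track A: 10, 15, 21, 28, 36, 45, 55, 66 (the triangular numbers T_4, T_5, …).
Track B: 1, 4, 9, 16, 25, 36, 49, 64 (consecutive squares n² from n = 1).
The 20th slot belongs to track B; its 10th term is 100.

100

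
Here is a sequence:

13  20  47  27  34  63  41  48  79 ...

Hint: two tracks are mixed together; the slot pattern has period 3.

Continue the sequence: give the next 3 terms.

The slot pattern repeats as AAB (period 3), so there are 2 interleaved tracks.
Track A: 13, 20, 27, 34, 41, 48. Arithmetic with common difference +7.
Track B: 47, 63, 79. Adding 16 each time.
Position 10 falls in track A as its term 7, giving 55.
The 11th slot belongs to track A; its 8th term is 62.
Position 12 falls in track B as its term 4, giving 95.

55, 62, 95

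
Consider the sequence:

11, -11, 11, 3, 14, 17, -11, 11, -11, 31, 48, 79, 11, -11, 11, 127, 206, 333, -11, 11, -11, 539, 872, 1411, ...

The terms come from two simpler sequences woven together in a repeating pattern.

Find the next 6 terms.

The slot pattern repeats as AAABBB (period 6), so there are 2 interleaved tracks.
Subsequence A is 11, -11, 11, -11, 11, -11, 11, -11, 11, -11, 11, -11, which is oscillating between 11 and -11.
Subsequence B is 3, 14, 17, 31, 48, 79, 127, 206, 333, 539, 872, 1411, which is Fibonacci-style (each term is the sum of the two before it).
The 25th slot belongs to subsequence A; its 13th term is 11.
The 26th slot belongs to subsequence A; its 14th term is -11.
Position 27 → subsequence A, term 15 = 11.
The 28th slot belongs to subsequence B; its 13th term is 2283.
Term 29 comes from subsequence B (its 14th entry): 3694.
Position 30 → subsequence B, term 15 = 5977.

11, -11, 11, 2283, 3694, 5977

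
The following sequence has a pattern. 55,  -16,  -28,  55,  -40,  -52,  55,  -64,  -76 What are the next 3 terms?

Positions follow the repeating pattern ABB; grouping by letter gives 2 tracks.
Stream A: 55, 55, 55 — constant 55.
Stream B: -16, -28, -40, -52, -64, -76 — arithmetic, step −12.
Position 10 → stream A, term 4 = 55.
Term 11 comes from stream B (its 7th entry): -88.
Term 12 comes from stream B (its 8th entry): -100.

55, -88, -100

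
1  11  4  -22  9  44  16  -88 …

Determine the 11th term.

36

Split by position mod 2 into 2 tracks.
Track A: 1, 4, 9, 16 (the squares 1², 2², 3², …).
Track B: 11, -22, 44, -88 (a geometric progression (common ratio -2)).
Position 11 falls in track A as its term 6, giving 36.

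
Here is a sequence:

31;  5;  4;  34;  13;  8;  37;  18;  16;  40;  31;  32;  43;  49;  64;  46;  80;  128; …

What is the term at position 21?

Read the sequence 3 terms at a time; column i is its own pattern.
Track A: 31, 34, 37, 40, 43, 46 (linear: a_n = 28 + 3·n).
Track B: 5, 13, 18, 31, 49, 80 (each term equals the sum of the previous two).
Track C: 4, 8, 16, 32, 64, 128 (successive powers of 2).
Position 21 → track C, term 7 = 256.

256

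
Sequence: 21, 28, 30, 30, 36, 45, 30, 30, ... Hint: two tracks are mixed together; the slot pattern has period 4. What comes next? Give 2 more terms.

The slot pattern repeats as AABB (period 4), so there are 2 interleaved tracks.
Subsequence A: 21, 28, 36, 45 (triangular numbers starting at T_6).
Subsequence B: 30, 30, 30, 30 (the constant sequence 30).
Position 9 → subsequence A, term 5 = 55.
Position 10 falls in subsequence A as its term 6, giving 66.

55, 66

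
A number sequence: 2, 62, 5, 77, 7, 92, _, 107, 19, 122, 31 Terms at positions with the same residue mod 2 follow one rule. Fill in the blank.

Positions 1, 3, 5, … form one subsequence and positions 2, 4, 6, … form another.
Stream A: 2, 5, 7, ?, 19, 31. Each term equals the sum of the previous two.
Stream B: 62, 77, 92, 107, 122. Arithmetic, step +15.
So the missing entry in stream A is 12.

12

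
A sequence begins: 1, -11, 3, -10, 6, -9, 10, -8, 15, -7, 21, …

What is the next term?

Split by position mod 2 into 2 tracks.
Subsequence A: 1, 3, 6, 10, 15, 21 (triangular numbers n(n+1)/2 for n = 1, 2, …).
Subsequence B: -11, -10, -9, -8, -7 (arithmetic, step +1).
Term 12 comes from subsequence B (its 6th entry): -6.

-6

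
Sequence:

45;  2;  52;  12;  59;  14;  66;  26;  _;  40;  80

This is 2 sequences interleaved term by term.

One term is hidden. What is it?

73

The terms cycle through 2 interleaved subsequences.
Track A: 45, 52, 59, 66, ?, 80. Adding 7 each time.
Track B: 2, 12, 14, 26, 40. Each term equals the sum of the previous two.
Filling track A at index 5 by its rule yields 73.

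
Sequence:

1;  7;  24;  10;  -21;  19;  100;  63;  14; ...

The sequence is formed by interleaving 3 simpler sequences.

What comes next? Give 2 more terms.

Read the sequence 3 terms at a time; column i is its own pattern.
Stream A = 1, 10, 100: powers 10^0, 10^1, 10^2, ….
Stream B = 7, -21, 63: multiplying by -3 each time.
Stream C = 24, 19, 14: linear: a_n = 29 − 5·n.
Position 10 falls in stream A as its term 4, giving 1000.
Term 11 comes from stream B (its 4th entry): -189.

1000, -189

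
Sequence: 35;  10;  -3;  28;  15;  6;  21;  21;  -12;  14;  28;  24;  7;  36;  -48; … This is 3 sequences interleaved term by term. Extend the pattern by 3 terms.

Read the sequence 3 terms at a time; column i is its own pattern.
Subsequence A: 35, 28, 21, 14, 7. Arithmetic with common difference −7.
Subsequence B: 10, 15, 21, 28, 36. The triangular numbers T_4, T_5, ….
Subsequence C: -3, 6, -12, 24, -48. Geometric with ratio -2.
The 16th slot belongs to subsequence A; its 6th term is 0.
Position 17 → subsequence B, term 6 = 45.
Position 18 → subsequence C, term 6 = 96.

0, 45, 96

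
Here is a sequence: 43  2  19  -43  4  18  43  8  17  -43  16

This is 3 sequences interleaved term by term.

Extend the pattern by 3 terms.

16, 43, 32

The terms cycle through 3 interleaved subsequences.
Track A: 43, -43, 43, -43 — the oscillation 43·(−1)^(n+1).
Track B: 2, 4, 8, 16 — powers 2^1, 2^2, 2^3, ….
Track C: 19, 18, 17 — arithmetic, step −1.
The 12th slot belongs to track C; its 4th term is 16.
Term 13 comes from track A (its 5th entry): 43.
The 14th slot belongs to track B; its 5th term is 32.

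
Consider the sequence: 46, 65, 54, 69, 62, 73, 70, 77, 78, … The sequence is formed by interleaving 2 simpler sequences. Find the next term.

81

Taking every 2nd term gives 2 separate tracks.
Stream A: 46, 54, 62, 70, 78 — adding 8 each time.
Stream B: 65, 69, 73, 77 — arithmetic with common difference +4.
Term 10 comes from stream B (its 5th entry): 81.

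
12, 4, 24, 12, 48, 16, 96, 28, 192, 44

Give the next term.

Positions 1, 3, 5, … form one subsequence and positions 2, 4, 6, … form another.
Stream A: 12, 24, 48, 96, 192. A geometric progression (common ratio 2).
Stream B: 4, 12, 16, 28, 44. Fibonacci-style (each term is the sum of the two before it).
Term 11 comes from stream A (its 6th entry): 384.

384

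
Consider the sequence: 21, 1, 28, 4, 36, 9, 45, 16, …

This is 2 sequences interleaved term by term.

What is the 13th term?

Split by position mod 2 into 2 tracks.
Track A: 21, 28, 36, 45 (triangular numbers starting at T_6).
Track B: 1, 4, 9, 16 (perfect squares starting at 1²).
Position 13 → track A, term 7 = 78.

78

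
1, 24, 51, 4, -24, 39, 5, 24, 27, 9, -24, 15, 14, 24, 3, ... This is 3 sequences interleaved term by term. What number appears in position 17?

-24

Split by position mod 3: positions 1, 4, 7, … form one track, and each other residue class forms its own.
Track A = 1, 4, 5, 9, 14: a Fibonacci-like recurrence a_n = a_{n-1} + a_{n-2}.
Track B = 24, -24, 24, -24, 24: the oscillation 24·(−1)^(n+1).
Track C = 51, 39, 27, 15, 3: arithmetic, step −12.
Position 17 → track B, term 6 = -24.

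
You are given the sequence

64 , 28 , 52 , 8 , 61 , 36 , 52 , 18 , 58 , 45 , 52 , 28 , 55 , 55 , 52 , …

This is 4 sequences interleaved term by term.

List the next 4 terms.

38, 52, 66, 52

The terms cycle through 4 interleaved subsequences.
Track A = 64, 61, 58, 55: arithmetic with common difference −3.
Track B = 28, 36, 45, 55: the triangular numbers T_7, T_8, ….
Track C = 52, 52, 52, 52: constant 52.
Track D = 8, 18, 28: linear: a_n = -2 + 10·n.
Term 16 comes from track D (its 4th entry): 38.
Term 17 comes from track A (its 5th entry): 52.
Position 18 → track B, term 5 = 66.
Term 19 comes from track C (its 5th entry): 52.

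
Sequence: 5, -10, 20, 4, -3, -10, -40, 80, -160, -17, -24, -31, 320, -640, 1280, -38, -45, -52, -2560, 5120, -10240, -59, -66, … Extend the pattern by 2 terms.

Positions follow the repeating pattern AAABBB; grouping by letter gives 2 tracks.
Track A is 5, -10, 20, -40, 80, -160, 320, -640, 1280, -2560, 5120, -10240, which is geometric with ratio -2.
Track B is 4, -3, -10, -17, -24, -31, -38, -45, -52, -59, -66, which is arithmetic with common difference −7.
Position 24 falls in track B as its term 12, giving -73.
Position 25 falls in track A as its term 13, giving 20480.

-73, 20480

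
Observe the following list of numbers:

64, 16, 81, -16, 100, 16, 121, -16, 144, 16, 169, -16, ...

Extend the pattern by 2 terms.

Odd-indexed and even-indexed terms follow separate rules.
Subsequence A = 64, 81, 100, 121, 144, 169: consecutive squares n² from n = 8.
Subsequence B = 16, -16, 16, -16, 16, -16: alternating ±16.
Position 13 falls in subsequence A as its term 7, giving 196.
Position 14 falls in subsequence B as its term 7, giving 16.

196, 16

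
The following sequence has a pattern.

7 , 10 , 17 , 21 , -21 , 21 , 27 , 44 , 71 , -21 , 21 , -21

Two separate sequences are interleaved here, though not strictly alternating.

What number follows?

Positions follow the repeating pattern AAABBB; grouping by letter gives 2 tracks.
Track A = 7, 10, 17, 27, 44, 71: Fibonacci-style (each term is the sum of the two before it).
Track B = 21, -21, 21, -21, 21, -21: oscillating between 21 and -21.
Position 13 falls in track A as its term 7, giving 115.

115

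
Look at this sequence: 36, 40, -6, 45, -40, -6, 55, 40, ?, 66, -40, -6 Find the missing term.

The terms cycle through 3 interleaved subsequences.
Subsequence A = 36, 45, 55, 66: triangular numbers starting at T_8.
Subsequence B = 40, -40, 40, -40: alternating ±40.
Subsequence C = -6, -6, ?, -6: always -6.
Filling subsequence C at index 3 by its rule yields -6.

-6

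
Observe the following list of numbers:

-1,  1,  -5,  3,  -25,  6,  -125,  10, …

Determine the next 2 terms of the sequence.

-625, 15

Odd-indexed and even-indexed terms follow separate rules.
Subsequence A is -1, -5, -25, -125, which is a geometric progression (common ratio 5).
Subsequence B is 1, 3, 6, 10, which is the triangular numbers T_1, T_2, ….
The 9th slot belongs to subsequence A; its 5th term is -625.
Position 10 → subsequence B, term 5 = 15.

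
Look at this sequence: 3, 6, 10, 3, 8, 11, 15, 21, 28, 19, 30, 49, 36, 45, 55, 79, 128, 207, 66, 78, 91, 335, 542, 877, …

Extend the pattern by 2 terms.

Reading positions in blocks of 6 reveals the pattern AAABBB — 2 tracks woven together.
Track A: 3, 6, 10, 15, 21, 28, 36, 45, 55, 66, 78, 91. The triangular numbers T_2, T_3, ….
Track B: 3, 8, 11, 19, 30, 49, 79, 128, 207, 335, 542, 877. Each term equals the sum of the previous two.
The 25th slot belongs to track A; its 13th term is 105.
The 26th slot belongs to track A; its 14th term is 120.

105, 120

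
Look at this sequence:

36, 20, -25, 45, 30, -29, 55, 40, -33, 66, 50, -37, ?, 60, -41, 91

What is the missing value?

Taking every 3rd term gives 3 separate tracks.
Track A is 36, 45, 55, 66, ?, 91, which is triangular numbers n(n+1)/2 for n = 8, 9, ….
Track B is 20, 30, 40, 50, 60, which is arithmetic with common difference +10.
Track C is -25, -29, -33, -37, -41, which is subtracting 4 each time.
Track A's pattern makes the blank 78.

78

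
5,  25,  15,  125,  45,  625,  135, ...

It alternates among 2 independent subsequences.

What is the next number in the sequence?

3125

Split by position mod 2 into 2 tracks.
Track A: 5, 15, 45, 135. A geometric progression (common ratio 3).
Track B: 25, 125, 625. Successive powers of 5.
Position 8 → track B, term 4 = 3125.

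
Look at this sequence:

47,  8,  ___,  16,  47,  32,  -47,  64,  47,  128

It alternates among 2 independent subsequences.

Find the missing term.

-47

Odd-indexed and even-indexed terms follow separate rules.
Stream A is 47, ?, 47, -47, 47, which is the oscillation 47·(−1)^(n+1).
Stream B is 8, 16, 32, 64, 128, which is powers of 2.
So the missing entry in stream A is -47.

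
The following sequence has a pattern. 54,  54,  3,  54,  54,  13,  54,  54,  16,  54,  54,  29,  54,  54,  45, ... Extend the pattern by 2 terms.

54, 54

The slot pattern repeats as AAB (period 3), so there are 2 interleaved tracks.
Track A: 54, 54, 54, 54, 54, 54, 54, 54, 54, 54. The constant sequence 54.
Track B: 3, 13, 16, 29, 45. Fibonacci-style (each term is the sum of the two before it).
Position 16 → track A, term 11 = 54.
The 17th slot belongs to track A; its 12th term is 54.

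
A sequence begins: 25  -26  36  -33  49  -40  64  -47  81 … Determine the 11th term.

100

Positions 1, 3, 5, … form one subsequence and positions 2, 4, 6, … form another.
Track A = 25, 36, 49, 64, 81: the squares 5², 6², 7², ….
Track B = -26, -33, -40, -47: linear: a_n = -19 − 7·n.
Position 11 falls in track A as its term 6, giving 100.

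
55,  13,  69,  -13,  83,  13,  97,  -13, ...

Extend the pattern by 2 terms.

111, 13

Taking every 2nd term gives 2 separate tracks.
Track A: 55, 69, 83, 97. Arithmetic with common difference +14.
Track B: 13, -13, 13, -13. Oscillating between 13 and -13.
The 9th slot belongs to track A; its 5th term is 111.
The 10th slot belongs to track B; its 5th term is 13.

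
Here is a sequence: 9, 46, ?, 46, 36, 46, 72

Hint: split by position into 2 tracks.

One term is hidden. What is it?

18

The terms cycle through 2 interleaved subsequences.
Subsequence A is 9, ?, 36, 72, which is a geometric progression (common ratio 2).
Subsequence B is 46, 46, 46, which is always 46.
Subsequence A's pattern makes the blank 18.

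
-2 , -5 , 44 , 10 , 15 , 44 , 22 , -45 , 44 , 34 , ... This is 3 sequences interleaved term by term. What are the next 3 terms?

Split by position mod 3: positions 1, 4, 7, … form one track, and each other residue class forms its own.
Stream A: -2, 10, 22, 34 — arithmetic, step +12.
Stream B: -5, 15, -45 — a geometric progression (common ratio -3).
Stream C: 44, 44, 44 — constant 44.
The 11th slot belongs to stream B; its 4th term is 135.
Position 12 falls in stream C as its term 4, giving 44.
Position 13 falls in stream A as its term 5, giving 46.

135, 44, 46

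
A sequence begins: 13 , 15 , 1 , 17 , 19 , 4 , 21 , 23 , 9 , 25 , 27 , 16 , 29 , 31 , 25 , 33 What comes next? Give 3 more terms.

Positions follow the repeating pattern AAB; grouping by letter gives 2 tracks.
Track A: 13, 15, 17, 19, 21, 23, 25, 27, 29, 31, 33 (arithmetic, step +2).
Track B: 1, 4, 9, 16, 25 (perfect squares starting at 1²).
Position 17 → track A, term 12 = 35.
The 18th slot belongs to track B; its 6th term is 36.
The 19th slot belongs to track A; its 13th term is 37.

35, 36, 37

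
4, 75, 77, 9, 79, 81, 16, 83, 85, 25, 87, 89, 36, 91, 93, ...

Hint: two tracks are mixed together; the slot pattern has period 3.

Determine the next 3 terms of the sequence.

Reading positions in blocks of 3 reveals the pattern ABB — 2 tracks woven together.
Track A is 4, 9, 16, 25, 36, which is perfect squares starting at 2².
Track B is 75, 77, 79, 81, 83, 85, 87, 89, 91, 93, which is arithmetic with common difference +2.
The 16th slot belongs to track A; its 6th term is 49.
The 17th slot belongs to track B; its 11th term is 95.
The 18th slot belongs to track B; its 12th term is 97.

49, 95, 97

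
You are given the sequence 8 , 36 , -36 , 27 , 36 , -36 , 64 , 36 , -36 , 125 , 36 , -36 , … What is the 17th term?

36

The slot pattern repeats as ABB (period 3), so there are 2 interleaved tracks.
Track A is 8, 27, 64, 125, which is the cubes 2³, 3³, 4³, ….
Track B is 36, -36, 36, -36, 36, -36, 36, -36, which is oscillating between 36 and -36.
Position 17 → track B, term 11 = 36.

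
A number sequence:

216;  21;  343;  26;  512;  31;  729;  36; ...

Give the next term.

1000

Taking every 2nd term gives 2 separate tracks.
Stream A = 216, 343, 512, 729: the cubes 6³, 7³, 8³, ….
Stream B = 21, 26, 31, 36: arithmetic, step +5.
The 9th slot belongs to stream A; its 5th term is 1000.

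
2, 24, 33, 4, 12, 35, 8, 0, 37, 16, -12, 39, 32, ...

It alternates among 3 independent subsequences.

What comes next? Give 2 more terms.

Split by position mod 3: positions 1, 4, 7, … form one track, and each other residue class forms its own.
Subsequence A: 2, 4, 8, 16, 32. Powers of 2.
Subsequence B: 24, 12, 0, -12. Arithmetic with common difference −12.
Subsequence C: 33, 35, 37, 39. Arithmetic with common difference +2.
Position 14 → subsequence B, term 5 = -24.
Position 15 → subsequence C, term 5 = 41.

-24, 41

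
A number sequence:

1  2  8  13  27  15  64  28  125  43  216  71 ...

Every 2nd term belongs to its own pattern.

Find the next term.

Positions 1, 3, 5, … form one subsequence and positions 2, 4, 6, … form another.
Subsequence A = 1, 8, 27, 64, 125, 216: perfect cubes starting at 1³.
Subsequence B = 2, 13, 15, 28, 43, 71: each term equals the sum of the previous two.
The 13th slot belongs to subsequence A; its 7th term is 343.

343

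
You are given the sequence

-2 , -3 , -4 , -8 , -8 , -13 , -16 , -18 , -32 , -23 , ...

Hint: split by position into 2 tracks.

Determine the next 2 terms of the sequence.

-64, -28

Positions 1, 3, 5, … form one subsequence and positions 2, 4, 6, … form another.
Track A: -2, -4, -8, -16, -32. A geometric progression (common ratio 2).
Track B: -3, -8, -13, -18, -23. Arithmetic, step −5.
Position 11 → track A, term 6 = -64.
Position 12 falls in track B as its term 6, giving -28.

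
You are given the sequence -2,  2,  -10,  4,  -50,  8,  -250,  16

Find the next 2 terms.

-1250, 32

Split by position mod 2 into 2 tracks.
Track A: -2, -10, -50, -250 (a geometric progression (common ratio 5)).
Track B: 2, 4, 8, 16 (powers 2^1, 2^2, 2^3, …).
Term 9 comes from track A (its 5th entry): -1250.
Position 10 falls in track B as its term 5, giving 32.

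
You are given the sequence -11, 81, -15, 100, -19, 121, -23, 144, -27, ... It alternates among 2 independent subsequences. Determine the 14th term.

225

Taking every 2nd term gives 2 separate tracks.
Subsequence A: -11, -15, -19, -23, -27. Arithmetic, step −4.
Subsequence B: 81, 100, 121, 144. The squares 9², 10², 11², ….
Position 14 → subsequence B, term 7 = 225.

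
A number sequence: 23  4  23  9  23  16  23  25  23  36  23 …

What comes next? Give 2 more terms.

The terms cycle through 2 interleaved subsequences.
Stream A: 23, 23, 23, 23, 23, 23. Constant 23.
Stream B: 4, 9, 16, 25, 36. The squares 2², 3², 4², ….
Position 12 falls in stream B as its term 6, giving 49.
Position 13 falls in stream A as its term 7, giving 23.

49, 23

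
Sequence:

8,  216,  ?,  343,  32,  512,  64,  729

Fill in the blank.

Positions 1, 3, 5, … form one subsequence and positions 2, 4, 6, … form another.
Track A: 8, ?, 32, 64 (powers 2^3, 2^4, 2^5, …).
Track B: 216, 343, 512, 729 (the cubes 6³, 7³, 8³, …).
Filling track A at index 2 by its rule yields 16.

16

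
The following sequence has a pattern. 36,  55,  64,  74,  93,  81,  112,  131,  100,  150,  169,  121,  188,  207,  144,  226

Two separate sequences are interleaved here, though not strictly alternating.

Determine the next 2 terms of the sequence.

245, 169

The slot pattern repeats as AAB (period 3), so there are 2 interleaved tracks.
Track A: 36, 55, 74, 93, 112, 131, 150, 169, 188, 207, 226 (arithmetic with common difference +19).
Track B: 64, 81, 100, 121, 144 (consecutive squares n² from n = 8).
Position 17 falls in track A as its term 12, giving 245.
Position 18 falls in track B as its term 6, giving 169.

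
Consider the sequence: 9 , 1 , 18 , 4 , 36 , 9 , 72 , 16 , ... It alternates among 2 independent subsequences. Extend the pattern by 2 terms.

144, 25

Odd-indexed and even-indexed terms follow separate rules.
Track A: 9, 18, 36, 72 (geometric, ×2 each step).
Track B: 1, 4, 9, 16 (perfect squares starting at 1²).
The 9th slot belongs to track A; its 5th term is 144.
The 10th slot belongs to track B; its 5th term is 25.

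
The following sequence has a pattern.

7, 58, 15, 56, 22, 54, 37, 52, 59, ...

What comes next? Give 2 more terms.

50, 96

The terms cycle through 2 interleaved subsequences.
Subsequence A is 7, 15, 22, 37, 59, which is a Fibonacci-like recurrence a_n = a_{n-1} + a_{n-2}.
Subsequence B is 58, 56, 54, 52, which is arithmetic, step −2.
Position 10 → subsequence B, term 5 = 50.
The 11th slot belongs to subsequence A; its 6th term is 96.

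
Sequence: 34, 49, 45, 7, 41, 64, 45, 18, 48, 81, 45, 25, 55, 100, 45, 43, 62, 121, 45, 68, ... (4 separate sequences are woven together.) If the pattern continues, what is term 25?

Split by position mod 4 into 4 tracks.
Subsequence A = 34, 41, 48, 55, 62: arithmetic, step +7.
Subsequence B = 49, 64, 81, 100, 121: perfect squares starting at 7².
Subsequence C = 45, 45, 45, 45, 45: the constant sequence 45.
Subsequence D = 7, 18, 25, 43, 68: a Fibonacci-like recurrence a_n = a_{n-1} + a_{n-2}.
Position 25 falls in subsequence A as its term 7, giving 76.

76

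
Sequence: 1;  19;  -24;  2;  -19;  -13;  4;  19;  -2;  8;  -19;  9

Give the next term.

Taking every 3rd term gives 3 separate tracks.
Stream A: 1, 2, 4, 8. Powers of 2.
Stream B: 19, -19, 19, -19. Oscillating between 19 and -19.
Stream C: -24, -13, -2, 9. Adding 11 each time.
Position 13 → stream A, term 5 = 16.

16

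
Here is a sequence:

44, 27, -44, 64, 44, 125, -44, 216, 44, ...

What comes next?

343

Odd-indexed and even-indexed terms follow separate rules.
Track A: 44, -44, 44, -44, 44 — oscillating between 44 and -44.
Track B: 27, 64, 125, 216 — consecutive cubes n³ from n = 3.
Position 10 → track B, term 5 = 343.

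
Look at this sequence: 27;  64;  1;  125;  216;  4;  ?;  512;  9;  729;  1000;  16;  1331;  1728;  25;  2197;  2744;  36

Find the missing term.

343

Reading positions in blocks of 3 reveals the pattern AAB — 2 tracks woven together.
Track A: 27, 64, 125, 216, ?, 512, 729, 1000, 1331, 1728, 2197, 2744. Consecutive cubes n³ from n = 3.
Track B: 1, 4, 9, 16, 25, 36. Consecutive squares n² from n = 1.
The gap is track A's term 5; the rule gives 343.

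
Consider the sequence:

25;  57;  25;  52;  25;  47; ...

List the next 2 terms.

Odd-indexed and even-indexed terms follow separate rules.
Stream A is 25, 25, 25, which is the constant sequence 25.
Stream B is 57, 52, 47, which is arithmetic, step −5.
Position 7 falls in stream A as its term 4, giving 25.
The 8th slot belongs to stream B; its 4th term is 42.

25, 42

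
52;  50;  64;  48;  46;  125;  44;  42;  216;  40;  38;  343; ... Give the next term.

36

Reading positions in blocks of 3 reveals the pattern AAB — 2 tracks woven together.
Stream A: 52, 50, 48, 46, 44, 42, 40, 38 (linear: a_n = 54 − 2·n).
Stream B: 64, 125, 216, 343 (perfect cubes starting at 4³).
Term 13 comes from stream A (its 9th entry): 36.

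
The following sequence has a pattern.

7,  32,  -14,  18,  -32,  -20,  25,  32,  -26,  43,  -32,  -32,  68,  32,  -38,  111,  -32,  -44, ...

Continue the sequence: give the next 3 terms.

Split by position mod 3 into 3 tracks.
Track A = 7, 18, 25, 43, 68, 111: Fibonacci-style (each term is the sum of the two before it).
Track B = 32, -32, 32, -32, 32, -32: the oscillation 32·(−1)^(n+1).
Track C = -14, -20, -26, -32, -38, -44: subtracting 6 each time.
Term 19 comes from track A (its 7th entry): 179.
The 20th slot belongs to track B; its 7th term is 32.
The 21st slot belongs to track C; its 7th term is -50.

179, 32, -50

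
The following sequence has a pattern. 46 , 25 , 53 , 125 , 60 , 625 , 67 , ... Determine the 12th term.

78125

Positions 1, 3, 5, … form one subsequence and positions 2, 4, 6, … form another.
Subsequence A: 46, 53, 60, 67 — adding 7 each time.
Subsequence B: 25, 125, 625 — powers of 5.
Position 12 falls in subsequence B as its term 6, giving 78125.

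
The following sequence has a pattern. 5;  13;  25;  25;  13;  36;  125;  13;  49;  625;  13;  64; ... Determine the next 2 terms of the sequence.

3125, 13

The terms cycle through 3 interleaved subsequences.
Subsequence A = 5, 25, 125, 625: successive powers of 5.
Subsequence B = 13, 13, 13, 13: always 13.
Subsequence C = 25, 36, 49, 64: the squares 5², 6², 7², ….
Position 13 falls in subsequence A as its term 5, giving 3125.
Position 14 falls in subsequence B as its term 5, giving 13.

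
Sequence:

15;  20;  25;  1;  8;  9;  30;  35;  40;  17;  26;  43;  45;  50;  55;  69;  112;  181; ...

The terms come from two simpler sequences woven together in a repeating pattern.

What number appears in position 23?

474

Positions follow the repeating pattern AAABBB; grouping by letter gives 2 tracks.
Subsequence A is 15, 20, 25, 30, 35, 40, 45, 50, 55, which is arithmetic, step +5.
Subsequence B is 1, 8, 9, 17, 26, 43, 69, 112, 181, which is Fibonacci-style (each term is the sum of the two before it).
The 23rd slot belongs to subsequence B; its 11th term is 474.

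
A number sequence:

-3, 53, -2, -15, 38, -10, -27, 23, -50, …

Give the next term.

Split by position mod 3: positions 1, 4, 7, … form one track, and each other residue class forms its own.
Stream A: -3, -15, -27 (arithmetic with common difference −12).
Stream B: 53, 38, 23 (subtracting 15 each time).
Stream C: -2, -10, -50 (geometric, ×5 each step).
Position 10 → stream A, term 4 = -39.

-39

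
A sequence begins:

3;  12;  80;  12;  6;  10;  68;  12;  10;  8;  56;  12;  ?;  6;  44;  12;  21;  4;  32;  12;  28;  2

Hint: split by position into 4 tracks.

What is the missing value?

Split by position mod 4: positions 1, 5, 9, … form one track, and each other residue class forms its own.
Track A: 3, 6, 10, ?, 21, 28. The triangular numbers T_2, T_3, ….
Track B: 12, 10, 8, 6, 4, 2. Linear: a_n = 14 − 2·n.
Track C: 80, 68, 56, 44, 32. Arithmetic, step −12.
Track D: 12, 12, 12, 12, 12. The constant sequence 12.
Filling track A at index 4 by its rule yields 15.

15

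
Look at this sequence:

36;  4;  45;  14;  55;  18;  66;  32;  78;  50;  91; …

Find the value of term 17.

Odd-indexed and even-indexed terms follow separate rules.
Stream A: 36, 45, 55, 66, 78, 91 — the triangular numbers T_8, T_9, ….
Stream B: 4, 14, 18, 32, 50 — Fibonacci-style (each term is the sum of the two before it).
Position 17 → stream A, term 9 = 136.

136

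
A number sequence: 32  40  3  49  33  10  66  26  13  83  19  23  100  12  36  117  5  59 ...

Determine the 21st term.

95

Taking every 3rd term gives 3 separate tracks.
Subsequence A: 32, 49, 66, 83, 100, 117. Linear: a_n = 15 + 17·n.
Subsequence B: 40, 33, 26, 19, 12, 5. Arithmetic, step −7.
Subsequence C: 3, 10, 13, 23, 36, 59. A Fibonacci-like recurrence a_n = a_{n-1} + a_{n-2}.
The 21st slot belongs to subsequence C; its 7th term is 95.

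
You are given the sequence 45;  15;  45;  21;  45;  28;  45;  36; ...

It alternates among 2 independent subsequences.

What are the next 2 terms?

Split by position mod 2 into 2 tracks.
Stream A is 45, 45, 45, 45, which is the constant sequence 45.
Stream B is 15, 21, 28, 36, which is triangular numbers n(n+1)/2 for n = 5, 6, ….
The 9th slot belongs to stream A; its 5th term is 45.
Position 10 falls in stream B as its term 5, giving 45.

45, 45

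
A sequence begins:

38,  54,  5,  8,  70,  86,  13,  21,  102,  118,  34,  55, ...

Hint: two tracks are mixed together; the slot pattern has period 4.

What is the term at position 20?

Positions follow the repeating pattern AABB; grouping by letter gives 2 tracks.
Track A: 38, 54, 70, 86, 102, 118. Arithmetic with common difference +16.
Track B: 5, 8, 13, 21, 34, 55. A Fibonacci-like recurrence a_n = a_{n-1} + a_{n-2}.
Position 20 → track B, term 10 = 377.

377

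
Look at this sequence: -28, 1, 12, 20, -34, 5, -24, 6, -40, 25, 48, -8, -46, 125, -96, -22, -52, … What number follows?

625

Taking every 4th term gives 4 separate tracks.
Track A is -28, -34, -40, -46, -52, which is subtracting 6 each time.
Track B is 1, 5, 25, 125, which is powers 5^0, 5^1, 5^2, ….
Track C is 12, -24, 48, -96, which is a geometric progression (common ratio -2).
Track D is 20, 6, -8, -22, which is arithmetic with common difference −14.
Position 18 → track B, term 5 = 625.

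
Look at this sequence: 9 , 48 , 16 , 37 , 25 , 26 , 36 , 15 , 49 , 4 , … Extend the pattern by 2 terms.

Odd-indexed and even-indexed terms follow separate rules.
Track A: 9, 16, 25, 36, 49. Consecutive squares n² from n = 3.
Track B: 48, 37, 26, 15, 4. Subtracting 11 each time.
Position 11 falls in track A as its term 6, giving 64.
Position 12 → track B, term 6 = -7.

64, -7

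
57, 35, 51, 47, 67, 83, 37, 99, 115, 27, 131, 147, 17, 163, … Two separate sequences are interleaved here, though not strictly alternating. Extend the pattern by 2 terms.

179, 7

The slot pattern repeats as ABB (period 3), so there are 2 interleaved tracks.
Track A is 57, 47, 37, 27, 17, which is linear: a_n = 67 − 10·n.
Track B is 35, 51, 67, 83, 99, 115, 131, 147, 163, which is arithmetic, step +16.
Position 15 → track B, term 10 = 179.
Position 16 falls in track A as its term 6, giving 7.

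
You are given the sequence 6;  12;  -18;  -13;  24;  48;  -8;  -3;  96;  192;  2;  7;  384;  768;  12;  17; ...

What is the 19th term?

22

Positions follow the repeating pattern AABB; grouping by letter gives 2 tracks.
Track A: 6, 12, 24, 48, 96, 192, 384, 768. A geometric progression (common ratio 2).
Track B: -18, -13, -8, -3, 2, 7, 12, 17. Arithmetic with common difference +5.
Term 19 comes from track B (its 9th entry): 22.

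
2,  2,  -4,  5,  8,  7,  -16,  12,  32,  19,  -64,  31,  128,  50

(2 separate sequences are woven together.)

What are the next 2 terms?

Positions 1, 3, 5, … form one subsequence and positions 2, 4, 6, … form another.
Track A is 2, -4, 8, -16, 32, -64, 128, which is a geometric progression (common ratio -2).
Track B is 2, 5, 7, 12, 19, 31, 50, which is each term equals the sum of the previous two.
Position 15 → track A, term 8 = -256.
Position 16 → track B, term 8 = 81.

-256, 81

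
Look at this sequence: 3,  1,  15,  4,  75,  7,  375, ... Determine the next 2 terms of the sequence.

Taking every 2nd term gives 2 separate tracks.
Track A is 3, 15, 75, 375, which is multiplying by 5 each time.
Track B is 1, 4, 7, which is arithmetic with common difference +3.
Position 8 falls in track B as its term 4, giving 10.
Term 9 comes from track A (its 5th entry): 1875.

10, 1875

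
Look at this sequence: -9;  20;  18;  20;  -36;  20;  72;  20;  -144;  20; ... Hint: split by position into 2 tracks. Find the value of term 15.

Taking every 2nd term gives 2 separate tracks.
Stream A = -9, 18, -36, 72, -144: a geometric progression (common ratio -2).
Stream B = 20, 20, 20, 20, 20: constant 20.
Position 15 falls in stream A as its term 8, giving 1152.

1152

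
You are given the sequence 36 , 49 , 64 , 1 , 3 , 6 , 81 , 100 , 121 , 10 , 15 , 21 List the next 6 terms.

The slot pattern repeats as AAABBB (period 6), so there are 2 interleaved tracks.
Stream A: 36, 49, 64, 81, 100, 121. Consecutive squares n² from n = 6.
Stream B: 1, 3, 6, 10, 15, 21. Triangular numbers starting at T_1.
Position 13 falls in stream A as its term 7, giving 144.
Position 14 falls in stream A as its term 8, giving 169.
Position 15 → stream A, term 9 = 196.
Term 16 comes from stream B (its 7th entry): 28.
Position 17 → stream B, term 8 = 36.
Position 18 → stream B, term 9 = 45.

144, 169, 196, 28, 36, 45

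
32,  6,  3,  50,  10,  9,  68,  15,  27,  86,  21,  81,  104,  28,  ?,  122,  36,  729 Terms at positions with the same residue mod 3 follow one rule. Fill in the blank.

Taking every 3rd term gives 3 separate tracks.
Track A is 32, 50, 68, 86, 104, 122, which is arithmetic with common difference +18.
Track B is 6, 10, 15, 21, 28, 36, which is the triangular numbers T_3, T_4, ….
Track C is 3, 9, 27, 81, ?, 729, which is successive powers of 3.
Filling track C at index 5 by its rule yields 243.

243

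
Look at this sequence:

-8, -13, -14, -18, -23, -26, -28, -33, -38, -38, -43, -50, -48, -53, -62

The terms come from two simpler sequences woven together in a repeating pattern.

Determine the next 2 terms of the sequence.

-58, -63

Positions follow the repeating pattern AAB; grouping by letter gives 2 tracks.
Track A is -8, -13, -18, -23, -28, -33, -38, -43, -48, -53, which is arithmetic with common difference −5.
Track B is -14, -26, -38, -50, -62, which is arithmetic, step −12.
Term 16 comes from track A (its 11th entry): -58.
Position 17 → track A, term 12 = -63.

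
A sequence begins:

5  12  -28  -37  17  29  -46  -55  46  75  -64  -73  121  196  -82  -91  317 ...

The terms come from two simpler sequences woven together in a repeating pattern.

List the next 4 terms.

The slot pattern repeats as AABB (period 4), so there are 2 interleaved tracks.
Track A: 5, 12, 17, 29, 46, 75, 121, 196, 317 — a Fibonacci-like recurrence a_n = a_{n-1} + a_{n-2}.
Track B: -28, -37, -46, -55, -64, -73, -82, -91 — subtracting 9 each time.
Term 18 comes from track A (its 10th entry): 513.
Position 19 → track B, term 9 = -100.
Position 20 falls in track B as its term 10, giving -109.
Term 21 comes from track A (its 11th entry): 830.

513, -100, -109, 830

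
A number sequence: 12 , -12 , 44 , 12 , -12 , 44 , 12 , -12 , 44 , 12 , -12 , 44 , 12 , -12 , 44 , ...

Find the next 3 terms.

Reading positions in blocks of 3 reveals the pattern AAB — 2 tracks woven together.
Track A: 12, -12, 12, -12, 12, -12, 12, -12, 12, -12. Alternating ±12.
Track B: 44, 44, 44, 44, 44. Constant 44.
Term 16 comes from track A (its 11th entry): 12.
Term 17 comes from track A (its 12th entry): -12.
Position 18 falls in track B as its term 6, giving 44.

12, -12, 44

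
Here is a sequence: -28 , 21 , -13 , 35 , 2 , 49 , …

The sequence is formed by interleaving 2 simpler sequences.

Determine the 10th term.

Split by position mod 2 into 2 tracks.
Subsequence A: -28, -13, 2. Arithmetic, step +15.
Subsequence B: 21, 35, 49. Arithmetic with common difference +14.
Term 10 comes from subsequence B (its 5th entry): 77.

77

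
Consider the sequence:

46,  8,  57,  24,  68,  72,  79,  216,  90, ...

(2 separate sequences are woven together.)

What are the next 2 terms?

648, 101

The terms cycle through 2 interleaved subsequences.
Subsequence A = 46, 57, 68, 79, 90: adding 11 each time.
Subsequence B = 8, 24, 72, 216: a geometric progression (common ratio 3).
Position 10 → subsequence B, term 5 = 648.
Position 11 falls in subsequence A as its term 6, giving 101.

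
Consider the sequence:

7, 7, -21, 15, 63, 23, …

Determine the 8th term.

31

Odd-indexed and even-indexed terms follow separate rules.
Stream A: 7, -21, 63 (a geometric progression (common ratio -3)).
Stream B: 7, 15, 23 (adding 8 each time).
Position 8 → stream B, term 4 = 31.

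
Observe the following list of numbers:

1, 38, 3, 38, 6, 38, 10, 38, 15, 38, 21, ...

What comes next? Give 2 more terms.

38, 28

Odd-indexed and even-indexed terms follow separate rules.
Track A: 1, 3, 6, 10, 15, 21 (the triangular numbers T_1, T_2, …).
Track B: 38, 38, 38, 38, 38 (the constant sequence 38).
Term 12 comes from track B (its 6th entry): 38.
Position 13 falls in track A as its term 7, giving 28.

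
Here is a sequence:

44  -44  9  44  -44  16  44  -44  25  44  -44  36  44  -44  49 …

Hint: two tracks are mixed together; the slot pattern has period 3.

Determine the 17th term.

Reading positions in blocks of 3 reveals the pattern AAB — 2 tracks woven together.
Track A: 44, -44, 44, -44, 44, -44, 44, -44, 44, -44. Oscillating between 44 and -44.
Track B: 9, 16, 25, 36, 49. Perfect squares starting at 3².
Position 17 → track A, term 12 = -44.

-44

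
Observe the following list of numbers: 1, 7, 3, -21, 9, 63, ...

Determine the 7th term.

27

Split by position mod 2 into 2 tracks.
Track A: 1, 3, 9 (powers 3^0, 3^1, 3^2, …).
Track B: 7, -21, 63 (a geometric progression (common ratio -3)).
Position 7 → track A, term 4 = 27.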